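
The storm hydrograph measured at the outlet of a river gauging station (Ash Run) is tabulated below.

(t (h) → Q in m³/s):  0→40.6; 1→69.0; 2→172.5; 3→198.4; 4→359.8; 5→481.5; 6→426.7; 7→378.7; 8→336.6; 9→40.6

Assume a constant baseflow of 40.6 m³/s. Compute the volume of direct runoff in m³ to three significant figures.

V ≈ 7.55 × 10^6 m³

Direct-runoff ordinates (Q − Q_b): 0.0, 28.4, 131.9, 157.8, 319.2, 440.9, 386.1, 338.1, 296.0, 0.0 m³/s.
ΣQ_DR = 2098 m³/s.
With Δt = 1 h = 3600 s, V = ΣQ_DR · Δt = 2098 × 3600 = 7.55 × 10^6 m³.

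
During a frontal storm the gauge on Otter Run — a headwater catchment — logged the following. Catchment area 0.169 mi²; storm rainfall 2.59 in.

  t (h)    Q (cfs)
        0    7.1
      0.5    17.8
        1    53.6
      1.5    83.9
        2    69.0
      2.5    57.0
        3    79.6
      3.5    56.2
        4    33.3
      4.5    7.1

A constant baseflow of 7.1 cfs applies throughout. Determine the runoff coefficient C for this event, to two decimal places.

C ≈ 0.70

ΣQ_DR = 393.6 cfs; V = ΣQ_DR·Δt = 7.085 × 10^5 ft³.
Runoff depth d = V / A = 1.804 in.
C = d / P = 1.804 / 2.59 = 0.70.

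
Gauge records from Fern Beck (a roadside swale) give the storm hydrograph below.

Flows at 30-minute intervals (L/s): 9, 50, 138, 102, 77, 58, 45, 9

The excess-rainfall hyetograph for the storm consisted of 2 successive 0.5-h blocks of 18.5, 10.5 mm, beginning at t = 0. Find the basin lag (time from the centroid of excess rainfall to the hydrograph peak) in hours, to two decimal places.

Centroid of excess rainfall: t_c = Σ P_i·t̄_i / ΣP_i = 0.4310 h (block centres at 0.25, 0.75 h).
Hydrograph peak occurs at t = 1 h, so basin lag t_L = 1 − 0.4310 = 0.57 h.

t_L ≈ 0.57 h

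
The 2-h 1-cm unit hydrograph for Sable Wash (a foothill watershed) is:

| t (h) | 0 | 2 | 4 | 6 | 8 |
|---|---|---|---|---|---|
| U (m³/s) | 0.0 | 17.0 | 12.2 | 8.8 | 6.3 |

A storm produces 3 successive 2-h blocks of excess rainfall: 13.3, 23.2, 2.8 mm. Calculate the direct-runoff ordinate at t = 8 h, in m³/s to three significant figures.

By discrete convolution, Q_j = Σ (P_i / 10 mm) · U_{j−i}.
At t = 8 h (j=4): Q = (13.3/10)·6.3 + (23.2/10)·8.8 + (2.8/10)·12.2 = 32.2 m³/s.

Q ≈ 32.2 m³/s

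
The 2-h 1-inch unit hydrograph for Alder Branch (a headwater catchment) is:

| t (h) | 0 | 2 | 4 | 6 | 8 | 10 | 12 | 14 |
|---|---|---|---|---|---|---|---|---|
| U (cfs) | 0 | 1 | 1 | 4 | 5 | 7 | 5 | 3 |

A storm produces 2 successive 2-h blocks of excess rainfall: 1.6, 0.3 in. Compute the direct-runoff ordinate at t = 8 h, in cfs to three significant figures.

Q ≈ 9.20 cfs

By discrete convolution, Q_j = Σ (P_i / 1 in) · U_{j−i}.
At t = 8 h (j=4): Q = (1.6/1)·5 + (0.3/1)·4 = 9.20 cfs.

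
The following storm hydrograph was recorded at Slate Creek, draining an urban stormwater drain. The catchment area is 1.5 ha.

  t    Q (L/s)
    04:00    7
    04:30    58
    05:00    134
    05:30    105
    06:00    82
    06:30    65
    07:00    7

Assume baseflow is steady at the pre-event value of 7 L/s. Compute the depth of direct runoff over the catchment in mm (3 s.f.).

Direct runoff: 0.0, 51.0, 127.0, 98.0, 75.0, 58.0, 0.0 L/s; ΣQ_DR = 409.0 L/s.
V = ΣQ_DR · Δt = 409.0 × 1800 s = 7.362 × 10^5 L.
Over A = 1.5 ha, depth = V / A = 49.1 mm.

d ≈ 49.1 mm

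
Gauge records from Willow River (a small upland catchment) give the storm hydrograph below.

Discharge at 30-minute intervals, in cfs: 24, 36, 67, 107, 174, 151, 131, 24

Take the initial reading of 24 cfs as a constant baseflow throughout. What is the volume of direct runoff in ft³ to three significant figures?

V ≈ 9.40 × 10^5 ft³

Direct-runoff ordinates (Q − Q_b): 0.0, 12.0, 43.0, 83.0, 150.0, 127.0, 107.0, 0.0 cfs.
ΣQ_DR = 522.0 cfs.
With Δt = 0.5 h = 1800 s, V = ΣQ_DR · Δt = 522.0 × 1800 = 9.40 × 10^5 ft³.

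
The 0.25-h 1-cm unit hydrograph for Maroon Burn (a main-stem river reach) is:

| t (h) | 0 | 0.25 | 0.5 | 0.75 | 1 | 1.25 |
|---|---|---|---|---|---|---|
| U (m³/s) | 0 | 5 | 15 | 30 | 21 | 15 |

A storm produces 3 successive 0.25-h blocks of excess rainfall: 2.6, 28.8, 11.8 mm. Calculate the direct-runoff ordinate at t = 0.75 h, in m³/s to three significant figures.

By discrete convolution, Q_j = Σ (P_i / 10 mm) · U_{j−i}.
At t = 0.75 h (j=3): Q = (2.6/10)·30 + (28.8/10)·15 + (11.8/10)·5 = 56.9 m³/s.

Q ≈ 56.9 m³/s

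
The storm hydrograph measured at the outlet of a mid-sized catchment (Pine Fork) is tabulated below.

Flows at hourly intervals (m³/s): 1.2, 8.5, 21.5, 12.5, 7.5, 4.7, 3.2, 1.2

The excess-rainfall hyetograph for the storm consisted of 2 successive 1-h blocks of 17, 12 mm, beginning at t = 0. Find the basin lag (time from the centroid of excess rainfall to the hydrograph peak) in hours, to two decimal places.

Centroid of excess rainfall: t_c = Σ P_i·t̄_i / ΣP_i = 0.9138 h (block centres at 0.5, 1.5 h).
Hydrograph peak occurs at t = 2 h, so basin lag t_L = 2 − 0.9138 = 1.09 h.

t_L ≈ 1.09 h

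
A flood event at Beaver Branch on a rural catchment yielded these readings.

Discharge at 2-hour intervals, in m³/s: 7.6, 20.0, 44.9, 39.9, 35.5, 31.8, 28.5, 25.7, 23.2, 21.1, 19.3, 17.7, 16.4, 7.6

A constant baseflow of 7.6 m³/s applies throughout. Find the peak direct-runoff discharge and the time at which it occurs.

Subtracting baseflow gives direct-runoff ordinates: 0.0, 12.4, 37.3, 32.3, 27.9, 24.2, 20.9, 18.1, 15.6, 13.5, 11.7, 10.1, 8.8, 0.0 m³/s.
The maximum is 37.3 m³/s, occurring at the reading for t = 4 h.

Q_p = 37.3 m³/s at t = 4 h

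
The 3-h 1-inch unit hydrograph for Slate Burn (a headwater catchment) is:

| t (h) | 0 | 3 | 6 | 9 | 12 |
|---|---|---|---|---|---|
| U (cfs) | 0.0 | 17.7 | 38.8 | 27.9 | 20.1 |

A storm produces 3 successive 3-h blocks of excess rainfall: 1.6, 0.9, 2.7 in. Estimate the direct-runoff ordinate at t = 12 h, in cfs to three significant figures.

Q ≈ 162 cfs

By discrete convolution, Q_j = Σ (P_i / 1 in) · U_{j−i}.
At t = 12 h (j=4): Q = (1.6/1)·20.1 + (0.9/1)·27.9 + (2.7/1)·38.8 = 162 cfs.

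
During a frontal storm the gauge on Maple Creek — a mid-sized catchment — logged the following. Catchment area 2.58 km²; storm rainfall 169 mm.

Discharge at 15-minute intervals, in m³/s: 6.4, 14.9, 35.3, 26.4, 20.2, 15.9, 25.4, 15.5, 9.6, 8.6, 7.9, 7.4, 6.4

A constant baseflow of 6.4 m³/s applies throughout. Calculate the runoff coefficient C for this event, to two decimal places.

C ≈ 0.24

ΣQ_DR = 116.7 m³/s; V = ΣQ_DR·Δt = 1.050 × 10^5 m³.
Runoff depth d = V / A = 40.71 mm.
C = d / P = 40.71 / 169 = 0.24.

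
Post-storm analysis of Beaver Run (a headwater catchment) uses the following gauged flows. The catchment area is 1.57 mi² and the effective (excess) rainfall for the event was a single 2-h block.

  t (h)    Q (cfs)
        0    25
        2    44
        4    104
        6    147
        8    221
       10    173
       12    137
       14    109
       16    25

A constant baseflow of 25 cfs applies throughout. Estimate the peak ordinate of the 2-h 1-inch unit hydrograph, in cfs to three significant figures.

U_p ≈ 131 cfs

Direct runoff: 0.0, 19.0, 79.0, 122.0, 196.0, 148.0, 112.0, 84.0, 0.0 cfs; ΣQ_DR = 760.0 cfs, peak = 196.0 cfs.
Runoff depth d = ΣQ_DR·Δt / A = 760.0 × 7200 / (1.57 mi²) = 1.500 in.
The 1-inch UH is the DRH scaled by (1 in)/d, so U_p = 196.0 × 1/1.500 = 131 cfs.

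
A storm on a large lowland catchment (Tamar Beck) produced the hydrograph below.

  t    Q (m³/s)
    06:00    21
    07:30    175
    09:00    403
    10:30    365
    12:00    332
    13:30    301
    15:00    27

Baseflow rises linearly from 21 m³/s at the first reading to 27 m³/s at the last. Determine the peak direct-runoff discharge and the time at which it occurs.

Q_p = 380.00 m³/s at t = 09:00

Subtracting baseflow gives direct-runoff ordinates: 0.00, 153.00, 380.00, 341.00, 307.00, 275.00, 0.00 m³/s.
The maximum is 380.00 m³/s, occurring at the reading for t = 09:00.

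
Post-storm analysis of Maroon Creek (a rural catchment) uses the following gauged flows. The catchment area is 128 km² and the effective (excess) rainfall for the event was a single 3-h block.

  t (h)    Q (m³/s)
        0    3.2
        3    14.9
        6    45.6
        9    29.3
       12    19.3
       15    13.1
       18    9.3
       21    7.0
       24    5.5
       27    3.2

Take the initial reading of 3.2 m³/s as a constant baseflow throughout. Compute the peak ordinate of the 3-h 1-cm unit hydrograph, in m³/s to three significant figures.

U_p ≈ 42.4 m³/s

Direct runoff: 0.0, 11.7, 42.4, 26.1, 16.1, 9.9, 6.1, 3.8, 2.3, 0.0 m³/s; ΣQ_DR = 118.4 m³/s, peak = 42.4 m³/s.
Runoff depth d = ΣQ_DR·Δt / A = 118.4 × 10800 / (128 km²) = 9.990 mm.
The 1-cm UH is the DRH scaled by (10 mm)/d, so U_p = 42.4 × 10/9.990 = 42.4 m³/s.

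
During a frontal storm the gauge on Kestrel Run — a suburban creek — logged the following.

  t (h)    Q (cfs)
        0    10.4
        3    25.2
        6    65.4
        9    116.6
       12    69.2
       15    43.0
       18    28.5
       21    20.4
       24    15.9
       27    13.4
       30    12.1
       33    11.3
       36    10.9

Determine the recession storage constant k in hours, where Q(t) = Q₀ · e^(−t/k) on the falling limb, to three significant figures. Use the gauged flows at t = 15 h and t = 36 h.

k ≈ 15.3 h

On the falling limb, Q drops from 43.0 to 10.9 cfs between t = 15 h and t = 36 h (Δt = 21 h).
k = −Δt / ln(Q₂/Q₁) = −21 / ln(10.9/43.0) = 15.3 h.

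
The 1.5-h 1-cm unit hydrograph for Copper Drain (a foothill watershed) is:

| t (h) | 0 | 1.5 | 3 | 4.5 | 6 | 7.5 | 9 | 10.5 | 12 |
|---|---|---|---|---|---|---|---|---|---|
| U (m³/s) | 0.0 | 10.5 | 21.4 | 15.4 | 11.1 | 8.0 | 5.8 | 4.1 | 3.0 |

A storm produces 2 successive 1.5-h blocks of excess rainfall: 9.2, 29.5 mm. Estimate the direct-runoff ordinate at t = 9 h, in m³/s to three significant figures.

By discrete convolution, Q_j = Σ (P_i / 10 mm) · U_{j−i}.
At t = 9 h (j=6): Q = (9.2/10)·5.8 + (29.5/10)·8.0 = 28.9 m³/s.

Q ≈ 28.9 m³/s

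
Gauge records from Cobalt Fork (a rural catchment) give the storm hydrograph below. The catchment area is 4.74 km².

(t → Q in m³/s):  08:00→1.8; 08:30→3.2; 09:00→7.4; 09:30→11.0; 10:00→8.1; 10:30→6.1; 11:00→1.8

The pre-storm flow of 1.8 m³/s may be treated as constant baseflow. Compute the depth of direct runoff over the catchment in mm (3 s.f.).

Direct runoff: 0.0, 1.4, 5.6, 9.2, 6.3, 4.3, 0.0 m³/s; ΣQ_DR = 26.80 m³/s.
V = ΣQ_DR · Δt = 26.80 × 1800 s = 48240 m³.
Over A = 4.74 km², depth = V / A = 10.2 mm.

d ≈ 10.2 mm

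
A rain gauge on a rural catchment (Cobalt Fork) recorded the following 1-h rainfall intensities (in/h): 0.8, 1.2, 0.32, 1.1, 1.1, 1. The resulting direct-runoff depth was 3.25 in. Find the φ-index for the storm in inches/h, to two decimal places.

Only the 5 blocks with intensity above φ contribute runoff: 0.8, 1.2, 1.1, 1.1, 1 in/h.
Σ(I−φ)·Δt = d  ⇒  (0.8+1.2+1.1+1.1+1 − 5φ)·1 = 3.25
φ = (5.200 − 3.25/1) / 5 = 0.39 in/h.

φ ≈ 0.39 in/h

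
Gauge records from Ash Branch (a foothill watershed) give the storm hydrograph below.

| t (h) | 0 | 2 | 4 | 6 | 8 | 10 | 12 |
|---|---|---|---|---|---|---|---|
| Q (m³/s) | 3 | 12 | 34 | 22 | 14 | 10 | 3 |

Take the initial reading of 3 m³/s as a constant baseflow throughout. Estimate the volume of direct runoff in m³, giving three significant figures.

Direct-runoff ordinates (Q − Q_b): 0.0, 9.0, 31.0, 19.0, 11.0, 7.0, 0.0 m³/s.
ΣQ_DR = 77.00 m³/s.
With Δt = 2 h = 7200 s, V = ΣQ_DR · Δt = 77.00 × 7200 = 5.54 × 10^5 m³.

V ≈ 5.54 × 10^5 m³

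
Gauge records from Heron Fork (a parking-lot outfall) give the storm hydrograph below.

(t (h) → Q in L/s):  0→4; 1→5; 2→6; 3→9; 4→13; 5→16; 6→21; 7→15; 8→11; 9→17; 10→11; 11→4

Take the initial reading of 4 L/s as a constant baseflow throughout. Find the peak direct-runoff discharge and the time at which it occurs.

Subtracting baseflow gives direct-runoff ordinates: 0.0, 1.0, 2.0, 5.0, 9.0, 12.0, 17.0, 11.0, 7.0, 13.0, 7.0, 0.0 L/s.
The maximum is 17.0 L/s, occurring at the reading for t = 6 h.

Q_p = 17.0 L/s at t = 6 h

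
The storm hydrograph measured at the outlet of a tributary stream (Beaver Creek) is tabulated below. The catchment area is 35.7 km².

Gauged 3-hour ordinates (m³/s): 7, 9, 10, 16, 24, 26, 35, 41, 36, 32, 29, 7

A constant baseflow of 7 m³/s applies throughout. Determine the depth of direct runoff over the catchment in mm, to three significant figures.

Direct runoff: 0.0, 2.0, 3.0, 9.0, 17.0, 19.0, 28.0, 34.0, 29.0, 25.0, 22.0, 0.0 m³/s; ΣQ_DR = 188.0 m³/s.
V = ΣQ_DR · Δt = 188.0 × 10800 s = 2.030 × 10^6 m³.
Over A = 35.7 km², depth = V / A = 56.9 mm.

d ≈ 56.9 mm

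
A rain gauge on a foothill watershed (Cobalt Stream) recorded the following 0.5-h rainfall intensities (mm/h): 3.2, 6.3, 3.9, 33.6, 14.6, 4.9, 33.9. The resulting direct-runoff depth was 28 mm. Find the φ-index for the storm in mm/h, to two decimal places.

Only the 3 blocks with intensity above φ contribute runoff: 33.6, 14.6, 33.9 mm/h.
Σ(I−φ)·Δt = d  ⇒  (33.6+14.6+33.9 − 3φ)·0.5 = 28
φ = (82.10 − 28/0.5) / 3 = 8.70 mm/h.

φ ≈ 8.70 mm/h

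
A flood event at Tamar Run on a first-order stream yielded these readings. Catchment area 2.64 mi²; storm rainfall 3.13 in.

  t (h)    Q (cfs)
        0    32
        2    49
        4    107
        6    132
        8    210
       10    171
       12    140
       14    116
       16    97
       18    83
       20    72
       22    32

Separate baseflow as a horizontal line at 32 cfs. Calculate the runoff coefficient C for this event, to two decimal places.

ΣQ_DR = 857.0 cfs; V = ΣQ_DR·Δt = 6.170 × 10^6 ft³.
Runoff depth d = V / A = 1.006 in.
C = d / P = 1.006 / 3.13 = 0.32.

C ≈ 0.32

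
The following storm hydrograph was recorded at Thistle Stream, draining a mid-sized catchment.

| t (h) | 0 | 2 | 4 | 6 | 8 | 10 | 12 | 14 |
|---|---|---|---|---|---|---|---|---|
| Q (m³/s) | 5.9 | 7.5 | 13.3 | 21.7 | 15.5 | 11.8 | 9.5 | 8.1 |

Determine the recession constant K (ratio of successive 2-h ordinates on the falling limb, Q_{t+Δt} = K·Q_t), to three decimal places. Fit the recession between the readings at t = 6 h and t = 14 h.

Using the recession-limb readings at t = 6 h and t = 14 h: Q falls from 21.7 to 8.1 m³/s over 4 intervals.
K = (Q₂/Q₁)^(1/4) = (8.1/21.7)^(1/4) = 0.782.

K ≈ 0.782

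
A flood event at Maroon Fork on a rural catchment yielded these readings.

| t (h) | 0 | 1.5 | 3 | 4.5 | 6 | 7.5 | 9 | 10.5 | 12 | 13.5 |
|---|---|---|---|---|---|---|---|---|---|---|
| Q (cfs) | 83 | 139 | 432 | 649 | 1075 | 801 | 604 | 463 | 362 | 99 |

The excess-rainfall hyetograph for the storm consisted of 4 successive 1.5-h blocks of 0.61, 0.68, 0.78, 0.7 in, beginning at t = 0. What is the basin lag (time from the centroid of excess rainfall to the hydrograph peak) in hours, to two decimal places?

Centroid of excess rainfall: t_c = Σ P_i·t̄_i / ΣP_i = 3.1002 h (block centres at 0.75, 2.25, 3.75, 5.25 h).
Hydrograph peak occurs at t = 6 h, so basin lag t_L = 6 − 3.1002 = 2.90 h.

t_L ≈ 2.90 h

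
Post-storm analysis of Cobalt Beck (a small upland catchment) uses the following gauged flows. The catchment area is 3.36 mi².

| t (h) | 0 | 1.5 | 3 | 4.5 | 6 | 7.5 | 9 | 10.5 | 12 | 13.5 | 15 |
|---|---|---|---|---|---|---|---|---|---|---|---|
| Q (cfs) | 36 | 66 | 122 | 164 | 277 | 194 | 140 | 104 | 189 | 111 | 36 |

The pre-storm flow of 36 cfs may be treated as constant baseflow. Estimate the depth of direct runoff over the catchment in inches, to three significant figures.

d ≈ 0.722 in

Direct runoff: 0.0, 30.0, 86.0, 128.0, 241.0, 158.0, 104.0, 68.0, 153.0, 75.0, 0.0 cfs; ΣQ_DR = 1043 cfs.
V = ΣQ_DR · Δt = 1043 × 5400 s = 5.632 × 10^6 ft³.
Over A = 3.36 mi², depth = V / A = 0.722 in.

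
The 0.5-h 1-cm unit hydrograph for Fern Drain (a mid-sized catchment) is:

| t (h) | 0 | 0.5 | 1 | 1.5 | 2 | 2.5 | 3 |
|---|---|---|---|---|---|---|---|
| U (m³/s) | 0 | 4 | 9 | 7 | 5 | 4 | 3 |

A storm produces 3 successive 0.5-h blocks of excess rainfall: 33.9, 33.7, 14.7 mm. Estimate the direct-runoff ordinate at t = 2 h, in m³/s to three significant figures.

By discrete convolution, Q_j = Σ (P_i / 10 mm) · U_{j−i}.
At t = 2 h (j=4): Q = (33.9/10)·5 + (33.7/10)·7 + (14.7/10)·9 = 53.8 m³/s.

Q ≈ 53.8 m³/s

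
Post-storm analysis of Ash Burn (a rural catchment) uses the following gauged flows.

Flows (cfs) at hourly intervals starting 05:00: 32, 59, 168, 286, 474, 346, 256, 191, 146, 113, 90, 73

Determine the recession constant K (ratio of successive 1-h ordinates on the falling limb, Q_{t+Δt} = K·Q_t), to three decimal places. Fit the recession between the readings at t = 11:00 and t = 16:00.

K ≈ 0.778

Using the recession-limb readings at t = 11:00 and t = 16:00: Q falls from 256 to 73 cfs over 5 intervals.
K = (Q₂/Q₁)^(1/5) = (73/256)^(1/5) = 0.778.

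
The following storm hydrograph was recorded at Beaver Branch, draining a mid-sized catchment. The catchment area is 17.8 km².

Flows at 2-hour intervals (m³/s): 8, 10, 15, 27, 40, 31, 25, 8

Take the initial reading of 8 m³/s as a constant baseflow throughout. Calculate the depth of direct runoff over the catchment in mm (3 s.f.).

Direct runoff: 0.0, 2.0, 7.0, 19.0, 32.0, 23.0, 17.0, 0.0 m³/s; ΣQ_DR = 100.0 m³/s.
V = ΣQ_DR · Δt = 100.0 × 7200 s = 7.200 × 10^5 m³.
Over A = 17.8 km², depth = V / A = 40.4 mm.

d ≈ 40.4 mm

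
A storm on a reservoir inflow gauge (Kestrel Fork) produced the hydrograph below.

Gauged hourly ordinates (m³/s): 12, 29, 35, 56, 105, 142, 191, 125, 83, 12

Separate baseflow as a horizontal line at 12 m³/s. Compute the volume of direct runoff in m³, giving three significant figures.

Direct-runoff ordinates (Q − Q_b): 0.0, 17.0, 23.0, 44.0, 93.0, 130.0, 179.0, 113.0, 71.0, 0.0 m³/s.
ΣQ_DR = 670.0 m³/s.
With Δt = 1 h = 3600 s, V = ΣQ_DR · Δt = 670.0 × 3600 = 2.41 × 10^6 m³.

V ≈ 2.41 × 10^6 m³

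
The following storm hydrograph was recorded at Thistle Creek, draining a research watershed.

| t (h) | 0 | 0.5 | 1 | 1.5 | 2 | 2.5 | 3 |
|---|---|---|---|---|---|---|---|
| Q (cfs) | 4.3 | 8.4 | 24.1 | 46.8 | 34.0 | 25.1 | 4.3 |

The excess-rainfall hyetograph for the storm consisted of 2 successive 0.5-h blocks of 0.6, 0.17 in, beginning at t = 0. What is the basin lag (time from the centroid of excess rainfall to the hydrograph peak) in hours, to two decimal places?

t_L ≈ 1.14 h

Centroid of excess rainfall: t_c = Σ P_i·t̄_i / ΣP_i = 0.3604 h (block centres at 0.25, 0.75 h).
Hydrograph peak occurs at t = 1.5 h, so basin lag t_L = 1.5 − 0.3604 = 1.14 h.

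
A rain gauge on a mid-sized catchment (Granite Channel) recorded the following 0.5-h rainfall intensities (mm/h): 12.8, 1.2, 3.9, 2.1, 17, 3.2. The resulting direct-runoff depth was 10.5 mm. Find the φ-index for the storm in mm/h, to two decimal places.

φ ≈ 4.40 mm/h

Only the 2 blocks with intensity above φ contribute runoff: 12.8, 17 mm/h.
Σ(I−φ)·Δt = d  ⇒  (12.8+17 − 2φ)·0.5 = 10.5
φ = (29.80 − 10.5/0.5) / 2 = 4.40 mm/h.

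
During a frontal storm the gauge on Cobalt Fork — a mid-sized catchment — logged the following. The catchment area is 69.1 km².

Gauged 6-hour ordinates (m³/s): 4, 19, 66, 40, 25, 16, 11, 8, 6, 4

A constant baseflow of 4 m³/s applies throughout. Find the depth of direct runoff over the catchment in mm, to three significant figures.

d ≈ 49.7 mm

Direct runoff: 0.0, 15.0, 62.0, 36.0, 21.0, 12.0, 7.0, 4.0, 2.0, 0.0 m³/s; ΣQ_DR = 159.0 m³/s.
V = ΣQ_DR · Δt = 159.0 × 21600 s = 3.434 × 10^6 m³.
Over A = 69.1 km², depth = V / A = 49.7 mm.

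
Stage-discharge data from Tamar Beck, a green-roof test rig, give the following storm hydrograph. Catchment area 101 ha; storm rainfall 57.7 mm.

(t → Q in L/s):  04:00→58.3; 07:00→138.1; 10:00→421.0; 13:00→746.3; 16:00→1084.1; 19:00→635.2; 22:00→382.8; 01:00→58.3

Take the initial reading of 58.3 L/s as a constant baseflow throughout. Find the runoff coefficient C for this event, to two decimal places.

ΣQ_DR = 3058 L/s; V = ΣQ_DR·Δt = 3.302 × 10^7 L.
Runoff depth d = V / A = 32.70 mm.
C = d / P = 32.70 / 57.7 = 0.57.

C ≈ 0.57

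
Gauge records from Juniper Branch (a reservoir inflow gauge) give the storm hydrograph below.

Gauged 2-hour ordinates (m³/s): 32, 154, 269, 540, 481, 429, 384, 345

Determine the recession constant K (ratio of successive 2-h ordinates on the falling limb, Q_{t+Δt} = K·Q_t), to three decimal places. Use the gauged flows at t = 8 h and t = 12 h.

K ≈ 0.893

Using the recession-limb readings at t = 8 h and t = 12 h: Q falls from 481 to 384 m³/s over 2 intervals.
K = (Q₂/Q₁)^(1/2) = (384/481)^(1/2) = 0.893.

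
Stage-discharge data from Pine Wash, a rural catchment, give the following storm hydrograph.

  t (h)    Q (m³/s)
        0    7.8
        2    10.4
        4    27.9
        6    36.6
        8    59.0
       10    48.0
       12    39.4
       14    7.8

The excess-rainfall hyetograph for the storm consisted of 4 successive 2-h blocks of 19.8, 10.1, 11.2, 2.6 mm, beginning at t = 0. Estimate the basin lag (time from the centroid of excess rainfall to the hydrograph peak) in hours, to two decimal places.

Centroid of excess rainfall: t_c = Σ P_i·t̄_i / ΣP_i = 2.8444 h (block centres at 1, 3, 5, 7 h).
Hydrograph peak occurs at t = 8 h, so basin lag t_L = 8 − 2.8444 = 5.16 h.

t_L ≈ 5.16 h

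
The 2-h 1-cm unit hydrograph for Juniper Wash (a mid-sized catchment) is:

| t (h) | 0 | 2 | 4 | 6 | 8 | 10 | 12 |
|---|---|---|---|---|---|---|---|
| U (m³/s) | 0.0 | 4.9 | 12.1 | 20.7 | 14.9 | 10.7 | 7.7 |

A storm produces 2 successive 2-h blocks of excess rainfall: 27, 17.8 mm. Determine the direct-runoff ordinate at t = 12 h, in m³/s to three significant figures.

Q ≈ 39.8 m³/s

By discrete convolution, Q_j = Σ (P_i / 10 mm) · U_{j−i}.
At t = 12 h (j=6): Q = (27/10)·7.7 + (17.8/10)·10.7 = 39.8 m³/s.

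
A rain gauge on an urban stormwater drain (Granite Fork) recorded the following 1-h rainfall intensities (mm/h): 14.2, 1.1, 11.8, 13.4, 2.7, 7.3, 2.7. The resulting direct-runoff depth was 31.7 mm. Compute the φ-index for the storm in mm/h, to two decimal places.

φ ≈ 3.75 mm/h

Only the 4 blocks with intensity above φ contribute runoff: 14.2, 11.8, 13.4, 7.3 mm/h.
Σ(I−φ)·Δt = d  ⇒  (14.2+11.8+13.4+7.3 − 4φ)·1 = 31.7
φ = (46.70 − 31.7/1) / 4 = 3.75 mm/h.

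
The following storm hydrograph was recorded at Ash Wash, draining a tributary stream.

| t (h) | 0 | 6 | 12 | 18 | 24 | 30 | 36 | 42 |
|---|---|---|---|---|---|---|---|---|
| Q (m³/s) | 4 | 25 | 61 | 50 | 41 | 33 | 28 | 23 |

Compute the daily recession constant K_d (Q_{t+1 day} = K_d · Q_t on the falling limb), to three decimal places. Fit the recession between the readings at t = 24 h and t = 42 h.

K_d ≈ 0.463

Between t = 24 h and t = 42 h the flow falls from 41 to 23 m³/s over 3×6 h = 18 h.
Per-interval ratio K = (23/41)^(1/3) = 0.8247; K_d = K^(24/6) = 0.463.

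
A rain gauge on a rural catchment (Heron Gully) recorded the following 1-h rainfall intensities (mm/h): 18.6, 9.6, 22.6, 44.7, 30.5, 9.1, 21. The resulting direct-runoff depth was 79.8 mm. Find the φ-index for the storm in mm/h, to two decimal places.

Only the 5 blocks with intensity above φ contribute runoff: 18.6, 22.6, 44.7, 30.5, 21 mm/h.
Σ(I−φ)·Δt = d  ⇒  (18.6+22.6+44.7+30.5+21 − 5φ)·1 = 79.8
φ = (137.4 − 79.8/1) / 5 = 11.52 mm/h.

φ ≈ 11.52 mm/h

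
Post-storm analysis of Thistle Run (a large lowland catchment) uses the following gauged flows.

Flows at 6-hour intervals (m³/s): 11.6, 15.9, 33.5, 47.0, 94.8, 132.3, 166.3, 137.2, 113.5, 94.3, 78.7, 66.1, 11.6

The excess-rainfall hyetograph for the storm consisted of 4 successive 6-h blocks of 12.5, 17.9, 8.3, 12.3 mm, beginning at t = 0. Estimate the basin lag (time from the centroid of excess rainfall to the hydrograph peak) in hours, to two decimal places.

Centroid of excess rainfall: t_c = Σ P_i·t̄_i / ΣP_i = 11.4000 h (block centres at 3, 9, 15, 21 h).
Hydrograph peak occurs at t = 36 h, so basin lag t_L = 36 − 11.4000 = 24.60 h.

t_L ≈ 24.60 h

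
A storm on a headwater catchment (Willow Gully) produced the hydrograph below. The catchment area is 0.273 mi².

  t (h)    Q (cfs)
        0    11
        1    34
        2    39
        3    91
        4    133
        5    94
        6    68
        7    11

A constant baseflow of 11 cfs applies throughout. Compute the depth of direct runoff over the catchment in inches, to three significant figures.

Direct runoff: 0.0, 23.0, 28.0, 80.0, 122.0, 83.0, 57.0, 0.0 cfs; ΣQ_DR = 393.0 cfs.
V = ΣQ_DR · Δt = 393.0 × 3600 s = 1.415 × 10^6 ft³.
Over A = 0.273 mi², depth = V / A = 2.23 in.

d ≈ 2.23 in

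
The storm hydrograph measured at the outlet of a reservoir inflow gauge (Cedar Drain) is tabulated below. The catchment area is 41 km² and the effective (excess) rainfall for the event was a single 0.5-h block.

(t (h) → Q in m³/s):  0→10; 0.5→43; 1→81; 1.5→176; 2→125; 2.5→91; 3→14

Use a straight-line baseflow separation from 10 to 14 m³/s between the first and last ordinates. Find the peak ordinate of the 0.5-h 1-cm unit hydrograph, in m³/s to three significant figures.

Direct runoff: 0.00, 32.33, 69.67, 164.00, 112.33, 77.67, 0.00 m³/s; ΣQ_DR = 456.0 m³/s, peak = 164.00 m³/s.
Runoff depth d = ΣQ_DR·Δt / A = 456.0 × 1800 / (41 km²) = 20.02 mm.
The 1-cm UH is the DRH scaled by (10 mm)/d, so U_p = 164.00 × 10/20.02 = 81.9 m³/s.

U_p ≈ 81.9 m³/s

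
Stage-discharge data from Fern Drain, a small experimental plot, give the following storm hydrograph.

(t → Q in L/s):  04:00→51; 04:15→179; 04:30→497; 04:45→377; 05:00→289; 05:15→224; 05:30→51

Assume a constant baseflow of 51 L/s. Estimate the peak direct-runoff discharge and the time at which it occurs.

Q_p = 446.0 L/s at t = 04:30

Subtracting baseflow gives direct-runoff ordinates: 0.0, 128.0, 446.0, 326.0, 238.0, 173.0, 0.0 L/s.
The maximum is 446.0 L/s, occurring at the reading for t = 04:30.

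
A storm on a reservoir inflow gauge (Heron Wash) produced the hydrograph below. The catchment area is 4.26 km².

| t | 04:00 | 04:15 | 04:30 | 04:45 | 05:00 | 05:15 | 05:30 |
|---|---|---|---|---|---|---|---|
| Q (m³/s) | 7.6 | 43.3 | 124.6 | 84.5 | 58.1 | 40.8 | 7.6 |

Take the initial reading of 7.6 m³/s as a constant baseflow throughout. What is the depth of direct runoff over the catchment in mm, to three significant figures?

d ≈ 66.2 mm

Direct runoff: 0.0, 35.7, 117.0, 76.9, 50.5, 33.2, 0.0 m³/s; ΣQ_DR = 313.3 m³/s.
V = ΣQ_DR · Δt = 313.3 × 900 s = 2.820 × 10^5 m³.
Over A = 4.26 km², depth = V / A = 66.2 mm.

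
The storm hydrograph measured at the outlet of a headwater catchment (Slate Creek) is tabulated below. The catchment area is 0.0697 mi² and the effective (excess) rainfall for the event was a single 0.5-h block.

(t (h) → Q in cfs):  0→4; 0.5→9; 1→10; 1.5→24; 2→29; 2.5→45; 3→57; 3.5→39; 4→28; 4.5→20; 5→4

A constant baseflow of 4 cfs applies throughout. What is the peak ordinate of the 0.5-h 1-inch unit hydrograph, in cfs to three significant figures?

U_p ≈ 21.2 cfs

Direct runoff: 0.0, 5.0, 6.0, 20.0, 25.0, 41.0, 53.0, 35.0, 24.0, 16.0, 0.0 cfs; ΣQ_DR = 225.0 cfs, peak = 53.0 cfs.
Runoff depth d = ΣQ_DR·Δt / A = 225.0 × 1800 / (0.0697 mi²) = 2.501 in.
The 1-inch UH is the DRH scaled by (1 in)/d, so U_p = 53.0 × 1/2.501 = 21.2 cfs.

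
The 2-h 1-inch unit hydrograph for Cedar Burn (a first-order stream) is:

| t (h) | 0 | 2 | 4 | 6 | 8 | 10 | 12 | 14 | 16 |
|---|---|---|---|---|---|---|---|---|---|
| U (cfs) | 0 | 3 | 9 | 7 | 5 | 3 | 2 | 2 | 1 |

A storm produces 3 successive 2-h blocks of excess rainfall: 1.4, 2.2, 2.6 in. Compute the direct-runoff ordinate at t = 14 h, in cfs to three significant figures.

Q ≈ 15.0 cfs

By discrete convolution, Q_j = Σ (P_i / 1 in) · U_{j−i}.
At t = 14 h (j=7): Q = (1.4/1)·2 + (2.2/1)·2 + (2.6/1)·3 = 15.0 cfs.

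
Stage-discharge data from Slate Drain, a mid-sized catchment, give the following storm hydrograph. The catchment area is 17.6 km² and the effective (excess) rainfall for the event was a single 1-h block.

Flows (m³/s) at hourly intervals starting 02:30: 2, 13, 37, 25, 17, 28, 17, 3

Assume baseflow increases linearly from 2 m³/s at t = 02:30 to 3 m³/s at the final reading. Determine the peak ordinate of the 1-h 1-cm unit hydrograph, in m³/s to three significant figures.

Direct runoff: 0.00, 10.86, 34.71, 22.57, 14.43, 25.29, 14.14, 0.00 m³/s; ΣQ_DR = 122.0 m³/s, peak = 34.71 m³/s.
Runoff depth d = ΣQ_DR·Δt / A = 122.0 × 3600 / (17.6 km²) = 24.95 mm.
The 1-cm UH is the DRH scaled by (10 mm)/d, so U_p = 34.71 × 10/24.95 = 13.9 m³/s.

U_p ≈ 13.9 m³/s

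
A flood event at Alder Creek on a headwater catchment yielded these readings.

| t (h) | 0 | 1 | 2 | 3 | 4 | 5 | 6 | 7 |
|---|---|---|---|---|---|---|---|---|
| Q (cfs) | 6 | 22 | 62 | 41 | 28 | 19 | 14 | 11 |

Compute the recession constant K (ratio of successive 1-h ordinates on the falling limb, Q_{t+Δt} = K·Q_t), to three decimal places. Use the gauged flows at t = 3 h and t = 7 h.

K ≈ 0.720

Using the recession-limb readings at t = 3 h and t = 7 h: Q falls from 41 to 11 cfs over 4 intervals.
K = (Q₂/Q₁)^(1/4) = (11/41)^(1/4) = 0.720.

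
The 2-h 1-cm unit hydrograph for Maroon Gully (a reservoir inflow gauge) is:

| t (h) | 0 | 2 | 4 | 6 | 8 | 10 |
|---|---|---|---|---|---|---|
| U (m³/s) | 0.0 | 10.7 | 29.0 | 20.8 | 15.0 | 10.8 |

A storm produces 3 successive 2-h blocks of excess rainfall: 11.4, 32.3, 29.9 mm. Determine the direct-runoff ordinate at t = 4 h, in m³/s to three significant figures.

By discrete convolution, Q_j = Σ (P_i / 10 mm) · U_{j−i}.
At t = 4 h (j=2): Q = (11.4/10)·29.0 + (32.3/10)·10.7 + (29.9/10)·0.0 = 67.6 m³/s.

Q ≈ 67.6 m³/s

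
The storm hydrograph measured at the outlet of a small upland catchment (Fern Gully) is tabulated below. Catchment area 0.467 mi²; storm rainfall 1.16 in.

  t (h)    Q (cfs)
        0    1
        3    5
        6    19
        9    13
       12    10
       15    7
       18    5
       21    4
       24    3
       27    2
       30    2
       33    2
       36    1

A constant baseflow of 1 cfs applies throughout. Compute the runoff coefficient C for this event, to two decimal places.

ΣQ_DR = 61.00 cfs; V = ΣQ_DR·Δt = 6.588 × 10^5 ft³.
Runoff depth d = V / A = 0.6072 in.
C = d / P = 0.6072 / 1.16 = 0.52.

C ≈ 0.52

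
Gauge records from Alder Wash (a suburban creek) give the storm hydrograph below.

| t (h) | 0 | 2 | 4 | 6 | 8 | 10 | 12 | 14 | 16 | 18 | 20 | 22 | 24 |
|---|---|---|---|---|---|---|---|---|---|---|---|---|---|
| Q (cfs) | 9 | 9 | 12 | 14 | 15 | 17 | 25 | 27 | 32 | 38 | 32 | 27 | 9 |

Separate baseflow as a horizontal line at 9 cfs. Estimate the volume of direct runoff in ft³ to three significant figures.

V ≈ 1.07 × 10^6 ft³

Direct-runoff ordinates (Q − Q_b): 0.0, 0.0, 3.0, 5.0, 6.0, 8.0, 16.0, 18.0, 23.0, 29.0, 23.0, 18.0, 0.0 cfs.
ΣQ_DR = 149.0 cfs.
With Δt = 2 h = 7200 s, V = ΣQ_DR · Δt = 149.0 × 7200 = 1.07 × 10^6 ft³.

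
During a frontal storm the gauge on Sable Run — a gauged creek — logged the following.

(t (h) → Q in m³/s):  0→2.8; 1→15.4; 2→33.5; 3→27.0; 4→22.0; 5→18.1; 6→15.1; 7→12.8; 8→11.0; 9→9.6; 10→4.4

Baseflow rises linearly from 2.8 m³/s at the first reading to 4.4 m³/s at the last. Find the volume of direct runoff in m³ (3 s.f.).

V ≈ 4.76 × 10^5 m³

Direct-runoff ordinates (Q − Q_b): 0.00, 12.44, 30.38, 23.72, 18.56, 14.50, 11.34, 8.88, 6.92, 5.36, 0.00 m³/s.
ΣQ_DR = 132.1 m³/s.
With Δt = 1 h = 3600 s, V = ΣQ_DR · Δt = 132.1 × 3600 = 4.76 × 10^5 m³.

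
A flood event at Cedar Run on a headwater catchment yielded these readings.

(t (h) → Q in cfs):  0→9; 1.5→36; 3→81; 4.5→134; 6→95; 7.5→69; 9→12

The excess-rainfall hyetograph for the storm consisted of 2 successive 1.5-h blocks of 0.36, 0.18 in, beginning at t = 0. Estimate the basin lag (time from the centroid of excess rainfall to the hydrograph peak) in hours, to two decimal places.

Centroid of excess rainfall: t_c = Σ P_i·t̄_i / ΣP_i = 1.2500 h (block centres at 0.75, 2.25 h).
Hydrograph peak occurs at t = 4.5 h, so basin lag t_L = 4.5 − 1.2500 = 3.25 h.

t_L ≈ 3.25 h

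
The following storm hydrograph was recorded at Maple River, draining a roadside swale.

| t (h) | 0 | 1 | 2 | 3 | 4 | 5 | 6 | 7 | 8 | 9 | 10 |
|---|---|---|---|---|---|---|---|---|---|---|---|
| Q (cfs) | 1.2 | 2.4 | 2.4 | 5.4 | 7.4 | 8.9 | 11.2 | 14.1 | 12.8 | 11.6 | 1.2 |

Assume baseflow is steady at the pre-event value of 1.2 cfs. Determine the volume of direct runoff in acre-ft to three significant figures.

V ≈ 5.40 acre-ft

Direct-runoff ordinates (Q − Q_b): 0.0, 1.2, 1.2, 4.2, 6.2, 7.7, 10.0, 12.9, 11.6, 10.4, 0.0 cfs.
ΣQ_DR = 65.40 cfs.
With Δt = 1 h = 3600 s, V = ΣQ_DR · Δt = 65.40 × 3600 = 2.35 × 10^5 ft³ = 5.40 acre-ft.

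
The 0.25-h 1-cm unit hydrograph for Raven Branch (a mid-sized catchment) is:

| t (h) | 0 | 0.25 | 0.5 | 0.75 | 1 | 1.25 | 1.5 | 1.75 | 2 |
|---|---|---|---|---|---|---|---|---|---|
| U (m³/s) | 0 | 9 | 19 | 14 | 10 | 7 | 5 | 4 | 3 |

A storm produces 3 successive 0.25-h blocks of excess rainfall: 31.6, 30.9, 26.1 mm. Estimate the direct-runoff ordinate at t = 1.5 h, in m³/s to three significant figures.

By discrete convolution, Q_j = Σ (P_i / 10 mm) · U_{j−i}.
At t = 1.5 h (j=6): Q = (31.6/10)·5 + (30.9/10)·7 + (26.1/10)·10 = 63.5 m³/s.

Q ≈ 63.5 m³/s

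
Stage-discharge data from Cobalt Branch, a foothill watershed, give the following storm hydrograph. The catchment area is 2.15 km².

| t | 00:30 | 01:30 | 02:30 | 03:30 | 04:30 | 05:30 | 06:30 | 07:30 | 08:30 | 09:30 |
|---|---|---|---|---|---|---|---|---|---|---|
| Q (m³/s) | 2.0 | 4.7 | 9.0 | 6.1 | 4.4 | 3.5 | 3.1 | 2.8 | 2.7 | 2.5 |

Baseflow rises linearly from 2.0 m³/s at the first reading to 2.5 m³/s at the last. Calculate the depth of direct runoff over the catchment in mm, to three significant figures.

d ≈ 30.6 mm

Direct runoff: 0.00, 2.64, 6.89, 3.93, 2.18, 1.22, 0.77, 0.41, 0.26, 0.00 m³/s; ΣQ_DR = 18.30 m³/s.
V = ΣQ_DR · Δt = 18.30 × 3600 s = 65880 m³.
Over A = 2.15 km², depth = V / A = 30.6 mm.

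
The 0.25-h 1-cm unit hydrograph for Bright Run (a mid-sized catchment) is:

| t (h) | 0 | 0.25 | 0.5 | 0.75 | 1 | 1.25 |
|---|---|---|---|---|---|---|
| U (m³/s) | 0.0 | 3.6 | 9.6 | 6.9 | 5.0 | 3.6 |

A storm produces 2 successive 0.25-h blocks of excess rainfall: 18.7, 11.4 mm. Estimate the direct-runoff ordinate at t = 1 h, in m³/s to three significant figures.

Q ≈ 17.2 m³/s

By discrete convolution, Q_j = Σ (P_i / 10 mm) · U_{j−i}.
At t = 1 h (j=4): Q = (18.7/10)·5.0 + (11.4/10)·6.9 = 17.2 m³/s.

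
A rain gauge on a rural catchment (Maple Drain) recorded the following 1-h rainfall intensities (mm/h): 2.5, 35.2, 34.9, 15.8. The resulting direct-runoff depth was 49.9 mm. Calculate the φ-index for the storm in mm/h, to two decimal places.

φ ≈ 12.00 mm/h

Only the 3 blocks with intensity above φ contribute runoff: 35.2, 34.9, 15.8 mm/h.
Σ(I−φ)·Δt = d  ⇒  (35.2+34.9+15.8 − 3φ)·1 = 49.9
φ = (85.90 − 49.9/1) / 3 = 12.00 mm/h.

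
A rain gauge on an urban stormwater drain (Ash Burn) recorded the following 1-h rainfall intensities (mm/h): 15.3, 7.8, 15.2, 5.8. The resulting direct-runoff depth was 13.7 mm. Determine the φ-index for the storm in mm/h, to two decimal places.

Only the 2 blocks with intensity above φ contribute runoff: 15.3, 15.2 mm/h.
Σ(I−φ)·Δt = d  ⇒  (15.3+15.2 − 2φ)·1 = 13.7
φ = (30.50 − 13.7/1) / 2 = 8.40 mm/h.

φ ≈ 8.40 mm/h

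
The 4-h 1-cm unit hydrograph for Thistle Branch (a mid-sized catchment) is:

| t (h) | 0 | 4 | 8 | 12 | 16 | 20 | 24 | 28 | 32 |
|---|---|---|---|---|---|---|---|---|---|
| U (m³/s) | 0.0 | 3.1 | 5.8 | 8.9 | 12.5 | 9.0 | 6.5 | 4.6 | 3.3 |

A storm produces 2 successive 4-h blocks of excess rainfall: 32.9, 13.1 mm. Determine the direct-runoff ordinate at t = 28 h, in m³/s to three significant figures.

By discrete convolution, Q_j = Σ (P_i / 10 mm) · U_{j−i}.
At t = 28 h (j=7): Q = (32.9/10)·4.6 + (13.1/10)·6.5 = 23.6 m³/s.

Q ≈ 23.6 m³/s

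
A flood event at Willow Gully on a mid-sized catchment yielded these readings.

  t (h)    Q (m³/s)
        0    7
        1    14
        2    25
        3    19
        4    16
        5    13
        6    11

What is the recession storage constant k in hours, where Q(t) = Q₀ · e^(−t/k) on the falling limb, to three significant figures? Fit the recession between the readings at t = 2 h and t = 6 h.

k ≈ 4.87 h

On the falling limb, Q drops from 25 to 11 m³/s between t = 2 h and t = 6 h (Δt = 4 h).
k = −Δt / ln(Q₂/Q₁) = −4 / ln(11/25) = 4.87 h.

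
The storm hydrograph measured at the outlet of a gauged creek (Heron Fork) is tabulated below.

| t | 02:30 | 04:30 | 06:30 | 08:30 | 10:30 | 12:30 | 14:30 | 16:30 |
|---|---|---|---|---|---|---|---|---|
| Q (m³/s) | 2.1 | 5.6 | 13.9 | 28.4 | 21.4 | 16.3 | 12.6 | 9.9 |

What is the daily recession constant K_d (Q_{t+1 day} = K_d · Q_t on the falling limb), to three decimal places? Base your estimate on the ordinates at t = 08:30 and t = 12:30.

Between t = 08:30 and t = 12:30 the flow falls from 28.4 to 16.3 m³/s over 2×2 h = 4 h.
Per-interval ratio K = (16.3/28.4)^(1/2) = 0.7576; K_d = K^(24/2) = 0.036.

K_d ≈ 0.036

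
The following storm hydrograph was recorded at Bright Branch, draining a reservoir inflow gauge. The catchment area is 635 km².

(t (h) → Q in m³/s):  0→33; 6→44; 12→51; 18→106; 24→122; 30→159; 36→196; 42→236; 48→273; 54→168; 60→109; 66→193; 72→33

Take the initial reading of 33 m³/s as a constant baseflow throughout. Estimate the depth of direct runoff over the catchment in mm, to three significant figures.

Direct runoff: 0.0, 11.0, 18.0, 73.0, 89.0, 126.0, 163.0, 203.0, 240.0, 135.0, 76.0, 160.0, 0.0 m³/s; ΣQ_DR = 1294 m³/s.
V = ΣQ_DR · Δt = 1294 × 21600 s = 2.795 × 10^7 m³.
Over A = 635 km², depth = V / A = 44.0 mm.

d ≈ 44.0 mm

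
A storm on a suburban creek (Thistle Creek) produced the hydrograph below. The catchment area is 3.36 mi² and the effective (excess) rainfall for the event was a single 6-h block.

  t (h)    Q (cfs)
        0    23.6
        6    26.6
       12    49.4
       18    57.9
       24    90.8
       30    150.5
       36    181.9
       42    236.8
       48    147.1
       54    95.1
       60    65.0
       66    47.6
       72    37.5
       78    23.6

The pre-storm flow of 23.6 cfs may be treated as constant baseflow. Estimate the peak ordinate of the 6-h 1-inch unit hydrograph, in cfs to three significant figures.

U_p ≈ 85.3 cfs

Direct runoff: 0.0, 3.0, 25.8, 34.3, 67.2, 126.9, 158.3, 213.2, 123.5, 71.5, 41.4, 24.0, 13.9, 0.0 cfs; ΣQ_DR = 903.0 cfs, peak = 213.2 cfs.
Runoff depth d = ΣQ_DR·Δt / A = 903.0 × 21600 / (3.36 mi²) = 2.499 in.
The 1-inch UH is the DRH scaled by (1 in)/d, so U_p = 213.2 × 1/2.499 = 85.3 cfs.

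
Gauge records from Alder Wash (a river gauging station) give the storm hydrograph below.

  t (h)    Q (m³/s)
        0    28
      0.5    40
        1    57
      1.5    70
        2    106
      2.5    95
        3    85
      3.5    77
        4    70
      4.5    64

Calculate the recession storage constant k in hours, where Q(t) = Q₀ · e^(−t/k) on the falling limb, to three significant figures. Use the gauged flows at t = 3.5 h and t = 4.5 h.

k ≈ 5.41 h

On the falling limb, Q drops from 77 to 64 m³/s between t = 3.5 h and t = 4.5 h (Δt = 1 h).
k = −Δt / ln(Q₂/Q₁) = −1 / ln(64/77) = 5.41 h.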